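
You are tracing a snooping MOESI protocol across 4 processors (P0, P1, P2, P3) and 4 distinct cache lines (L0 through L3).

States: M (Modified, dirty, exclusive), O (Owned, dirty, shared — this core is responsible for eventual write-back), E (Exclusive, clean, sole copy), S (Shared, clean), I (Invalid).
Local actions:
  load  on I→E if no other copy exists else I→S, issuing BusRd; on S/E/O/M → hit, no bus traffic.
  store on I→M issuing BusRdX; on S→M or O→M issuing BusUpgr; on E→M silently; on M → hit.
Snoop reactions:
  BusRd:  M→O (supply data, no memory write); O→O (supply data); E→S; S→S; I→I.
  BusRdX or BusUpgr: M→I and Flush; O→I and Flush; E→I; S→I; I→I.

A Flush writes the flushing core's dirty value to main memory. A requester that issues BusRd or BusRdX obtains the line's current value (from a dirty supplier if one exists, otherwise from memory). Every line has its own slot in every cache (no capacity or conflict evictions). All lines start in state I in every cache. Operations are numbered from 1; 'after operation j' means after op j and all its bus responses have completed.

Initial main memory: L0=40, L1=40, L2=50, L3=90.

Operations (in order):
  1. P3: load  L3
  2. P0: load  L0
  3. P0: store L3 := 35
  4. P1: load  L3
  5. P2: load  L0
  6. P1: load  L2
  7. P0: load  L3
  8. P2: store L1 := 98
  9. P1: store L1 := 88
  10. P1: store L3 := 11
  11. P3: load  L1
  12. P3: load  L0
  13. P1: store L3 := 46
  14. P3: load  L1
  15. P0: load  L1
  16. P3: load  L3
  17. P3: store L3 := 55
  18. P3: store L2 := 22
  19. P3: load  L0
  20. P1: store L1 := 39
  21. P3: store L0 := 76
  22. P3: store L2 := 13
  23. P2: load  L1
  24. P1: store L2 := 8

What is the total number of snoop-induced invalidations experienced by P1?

invalidations = 2

step 1: P3: load  L3  ⟶  IIIE  (L3)  txn=BusRd  M[L3]=90
step 2: P0: load  L0  ⟶  EIII  (L0)  txn=BusRd  M[L0]=40
step 3: P0: store L3 := 35  ⟶  MIII  (L3)  txn=BusRdX  M[L3]=90
step 4: P1: load  L3  ⟶  OSII  (L3)  txn=BusRd  M[L3]=90
step 5: P2: load  L0  ⟶  SISI  (L0)  txn=BusRd  M[L0]=40
step 6: P1: load  L2  ⟶  IEII  (L2)  txn=BusRd  M[L2]=50
step 7: P0: load  L3  ⟶  OSII  (L3)  txn=∅  M[L3]=90
step 8: P2: store L1 := 98  ⟶  IIMI  (L1)  txn=BusRdX  M[L1]=40
step 9: P1: store L1 := 88  ⟶  IMII  (L1)  txn=BusRdX+Flush  M[L1]=98
step 10: P1: store L3 := 11  ⟶  IMII  (L3)  txn=BusUpgr+Flush  M[L3]=35
step 11: P3: load  L1  ⟶  IOIS  (L1)  txn=BusRd  M[L1]=98
step 12: P3: load  L0  ⟶  SISS  (L0)  txn=BusRd  M[L0]=40
step 13: P1: store L3 := 46  ⟶  IMII  (L3)  txn=∅  M[L3]=35
step 14: P3: load  L1  ⟶  IOIS  (L1)  txn=∅  M[L1]=98
step 15: P0: load  L1  ⟶  SOIS  (L1)  txn=BusRd  M[L1]=98
step 16: P3: load  L3  ⟶  IOIS  (L3)  txn=BusRd  M[L3]=35
step 17: P3: store L3 := 55  ⟶  IIIM  (L3)  txn=BusUpgr+Flush  M[L3]=46
step 18: P3: store L2 := 22  ⟶  IIIM  (L2)  txn=BusRdX  M[L2]=50
step 19: P3: load  L0  ⟶  SISS  (L0)  txn=∅  M[L0]=40
step 20: P1: store L1 := 39  ⟶  IMII  (L1)  txn=BusUpgr  M[L1]=98
step 21: P3: store L0 := 76  ⟶  IIIM  (L0)  txn=BusUpgr  M[L0]=40
step 22: P3: store L2 := 13  ⟶  IIIM  (L2)  txn=∅  M[L2]=50
step 23: P2: load  L1  ⟶  IOSI  (L1)  txn=BusRd  M[L1]=98
step 24: P1: store L2 := 8  ⟶  IMII  (L2)  txn=BusRdX+Flush  M[L2]=13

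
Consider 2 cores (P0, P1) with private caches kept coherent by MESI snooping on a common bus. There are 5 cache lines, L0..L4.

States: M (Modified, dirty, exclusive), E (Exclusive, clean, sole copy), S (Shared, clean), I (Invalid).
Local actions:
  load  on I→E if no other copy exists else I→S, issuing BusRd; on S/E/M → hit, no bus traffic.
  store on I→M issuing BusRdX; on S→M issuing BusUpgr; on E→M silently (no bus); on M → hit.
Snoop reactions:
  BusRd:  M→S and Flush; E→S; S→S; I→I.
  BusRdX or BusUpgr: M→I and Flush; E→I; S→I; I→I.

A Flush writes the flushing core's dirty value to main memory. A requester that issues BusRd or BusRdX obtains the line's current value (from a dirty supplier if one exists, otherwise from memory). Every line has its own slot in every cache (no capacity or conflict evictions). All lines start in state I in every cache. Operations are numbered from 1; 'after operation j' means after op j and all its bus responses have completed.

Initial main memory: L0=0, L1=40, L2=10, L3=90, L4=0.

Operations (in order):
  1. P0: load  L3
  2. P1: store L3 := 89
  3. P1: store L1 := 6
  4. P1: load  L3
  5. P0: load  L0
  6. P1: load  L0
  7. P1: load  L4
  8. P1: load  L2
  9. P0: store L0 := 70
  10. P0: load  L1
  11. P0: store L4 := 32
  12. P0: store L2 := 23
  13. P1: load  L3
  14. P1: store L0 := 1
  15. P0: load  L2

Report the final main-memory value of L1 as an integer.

memory[L1] = 6

  op1 P0: load  L3 → E/I on L3; bus BusRd; mem=90
  op2 P1: store L3 := 89 → I/M on L3; bus BusRdX; mem=90
  op3 P1: store L1 := 6 → I/M on L1; bus BusRdX; mem=40
  op4 P1: load  L3 → I/M on L3; bus (none); mem=90
  op5 P0: load  L0 → E/I on L0; bus BusRd; mem=0
  op6 P1: load  L0 → S/S on L0; bus BusRd; mem=0
  op7 P1: load  L4 → I/E on L4; bus BusRd; mem=0
  op8 P1: load  L2 → I/E on L2; bus BusRd; mem=10
  op9 P0: store L0 := 70 → M/I on L0; bus BusUpgr; mem=0
  op10 P0: load  L1 → S/S on L1; bus BusRd Flush; mem=6
  op11 P0: store L4 := 32 → M/I on L4; bus BusRdX; mem=0
  op12 P0: store L2 := 23 → M/I on L2; bus BusRdX; mem=10
  op13 P1: load  L3 → I/M on L3; bus (none); mem=90
  op14 P1: store L0 := 1 → I/M on L0; bus BusRdX Flush; mem=70
  op15 P0: load  L2 → M/I on L2; bus (none); mem=10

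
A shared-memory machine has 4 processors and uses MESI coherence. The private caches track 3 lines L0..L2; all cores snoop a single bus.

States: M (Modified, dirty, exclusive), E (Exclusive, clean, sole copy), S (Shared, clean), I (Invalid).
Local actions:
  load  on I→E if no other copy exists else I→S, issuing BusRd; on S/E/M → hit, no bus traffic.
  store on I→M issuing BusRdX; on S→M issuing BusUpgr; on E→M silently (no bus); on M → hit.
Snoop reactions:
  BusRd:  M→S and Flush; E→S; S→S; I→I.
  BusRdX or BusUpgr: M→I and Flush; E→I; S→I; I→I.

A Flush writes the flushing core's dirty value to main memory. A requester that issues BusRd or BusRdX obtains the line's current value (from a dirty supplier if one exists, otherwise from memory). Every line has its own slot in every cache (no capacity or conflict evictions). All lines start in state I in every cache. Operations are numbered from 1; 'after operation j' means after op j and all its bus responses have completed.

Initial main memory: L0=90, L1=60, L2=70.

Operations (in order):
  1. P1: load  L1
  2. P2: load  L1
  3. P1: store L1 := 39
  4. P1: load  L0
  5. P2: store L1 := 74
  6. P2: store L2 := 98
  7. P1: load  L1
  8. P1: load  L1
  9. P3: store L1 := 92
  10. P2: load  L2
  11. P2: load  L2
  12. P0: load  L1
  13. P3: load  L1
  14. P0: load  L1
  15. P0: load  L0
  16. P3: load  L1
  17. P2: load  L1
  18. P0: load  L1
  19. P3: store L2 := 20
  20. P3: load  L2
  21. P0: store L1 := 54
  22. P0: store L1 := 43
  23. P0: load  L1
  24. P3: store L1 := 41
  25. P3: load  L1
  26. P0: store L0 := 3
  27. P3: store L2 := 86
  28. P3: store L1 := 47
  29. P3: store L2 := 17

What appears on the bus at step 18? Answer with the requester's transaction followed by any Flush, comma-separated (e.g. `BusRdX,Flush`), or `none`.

step 1: P1: load  L1  ⟶  IEII  (L1)  txn=BusRd  M[L1]=60
step 2: P2: load  L1  ⟶  ISSI  (L1)  txn=BusRd  M[L1]=60
step 3: P1: store L1 := 39  ⟶  IMII  (L1)  txn=BusUpgr  M[L1]=60
step 4: P1: load  L0  ⟶  IEII  (L0)  txn=BusRd  M[L0]=90
step 5: P2: store L1 := 74  ⟶  IIMI  (L1)  txn=BusRdX+Flush  M[L1]=39
step 6: P2: store L2 := 98  ⟶  IIMI  (L2)  txn=BusRdX  M[L2]=70
step 7: P1: load  L1  ⟶  ISSI  (L1)  txn=BusRd+Flush  M[L1]=74
step 8: P1: load  L1  ⟶  ISSI  (L1)  txn=∅  M[L1]=74
step 9: P3: store L1 := 92  ⟶  IIIM  (L1)  txn=BusRdX  M[L1]=74
step 10: P2: load  L2  ⟶  IIMI  (L2)  txn=∅  M[L2]=70
step 11: P2: load  L2  ⟶  IIMI  (L2)  txn=∅  M[L2]=70
step 12: P0: load  L1  ⟶  SIIS  (L1)  txn=BusRd+Flush  M[L1]=92
step 13: P3: load  L1  ⟶  SIIS  (L1)  txn=∅  M[L1]=92
step 14: P0: load  L1  ⟶  SIIS  (L1)  txn=∅  M[L1]=92
step 15: P0: load  L0  ⟶  SSII  (L0)  txn=BusRd  M[L0]=90
step 16: P3: load  L1  ⟶  SIIS  (L1)  txn=∅  M[L1]=92
step 17: P2: load  L1  ⟶  SISS  (L1)  txn=BusRd  M[L1]=92
step 18: P0: load  L1  ⟶  SISS  (L1)  txn=∅  M[L1]=92
step 19: P3: store L2 := 20  ⟶  IIIM  (L2)  txn=BusRdX+Flush  M[L2]=98
step 20: P3: load  L2  ⟶  IIIM  (L2)  txn=∅  M[L2]=98
step 21: P0: store L1 := 54  ⟶  MIII  (L1)  txn=BusUpgr  M[L1]=92
step 22: P0: store L1 := 43  ⟶  MIII  (L1)  txn=∅  M[L1]=92
step 23: P0: load  L1  ⟶  MIII  (L1)  txn=∅  M[L1]=92
step 24: P3: store L1 := 41  ⟶  IIIM  (L1)  txn=BusRdX+Flush  M[L1]=43
step 25: P3: load  L1  ⟶  IIIM  (L1)  txn=∅  M[L1]=43
step 26: P0: store L0 := 3  ⟶  MIII  (L0)  txn=BusUpgr  M[L0]=90
step 27: P3: store L2 := 86  ⟶  IIIM  (L2)  txn=∅  M[L2]=98
step 28: P3: store L1 := 47  ⟶  IIIM  (L1)  txn=∅  M[L1]=43
step 29: P3: store L2 := 17  ⟶  IIIM  (L2)  txn=∅  M[L2]=98

bus = none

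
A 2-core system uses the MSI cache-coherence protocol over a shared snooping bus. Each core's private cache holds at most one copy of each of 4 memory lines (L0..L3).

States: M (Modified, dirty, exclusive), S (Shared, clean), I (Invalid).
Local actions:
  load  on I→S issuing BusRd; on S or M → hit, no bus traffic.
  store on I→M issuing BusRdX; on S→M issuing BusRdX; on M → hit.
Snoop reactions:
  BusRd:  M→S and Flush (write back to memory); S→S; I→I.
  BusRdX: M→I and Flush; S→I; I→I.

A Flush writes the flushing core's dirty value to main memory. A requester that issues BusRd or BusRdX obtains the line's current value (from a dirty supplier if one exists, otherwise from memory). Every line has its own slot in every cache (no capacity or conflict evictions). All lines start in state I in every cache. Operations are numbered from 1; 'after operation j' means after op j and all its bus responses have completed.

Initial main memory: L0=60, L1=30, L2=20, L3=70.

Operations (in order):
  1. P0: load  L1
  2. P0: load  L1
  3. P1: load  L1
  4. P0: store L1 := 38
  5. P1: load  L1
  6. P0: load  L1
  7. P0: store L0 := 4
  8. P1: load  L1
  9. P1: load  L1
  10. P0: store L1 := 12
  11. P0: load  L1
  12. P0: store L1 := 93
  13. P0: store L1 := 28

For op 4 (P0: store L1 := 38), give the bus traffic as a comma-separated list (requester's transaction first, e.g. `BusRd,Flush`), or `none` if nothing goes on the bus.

1. P0: load  L1  bus=[BusRd]  L1: P0=S P1=I  mem[L1]=30
2. P0: load  L1  bus=[-]  L1: P0=S P1=I  mem[L1]=30
3. P1: load  L1  bus=[BusRd]  L1: P0=S P1=S  mem[L1]=30
4. P0: store L1 := 38  bus=[BusRdX]  L1: P0=M P1=I  mem[L1]=30
5. P1: load  L1  bus=[BusRd,Flush]  L1: P0=S P1=S  mem[L1]=38
6. P0: load  L1  bus=[-]  L1: P0=S P1=S  mem[L1]=38
7. P0: store L0 := 4  bus=[BusRdX]  L0: P0=M P1=I  mem[L0]=60
8. P1: load  L1  bus=[-]  L1: P0=S P1=S  mem[L1]=38
9. P1: load  L1  bus=[-]  L1: P0=S P1=S  mem[L1]=38
10. P0: store L1 := 12  bus=[BusRdX]  L1: P0=M P1=I  mem[L1]=38
11. P0: load  L1  bus=[-]  L1: P0=M P1=I  mem[L1]=38
12. P0: store L1 := 93  bus=[-]  L1: P0=M P1=I  mem[L1]=38
13. P0: store L1 := 28  bus=[-]  L1: P0=M P1=I  mem[L1]=38

bus = BusRdX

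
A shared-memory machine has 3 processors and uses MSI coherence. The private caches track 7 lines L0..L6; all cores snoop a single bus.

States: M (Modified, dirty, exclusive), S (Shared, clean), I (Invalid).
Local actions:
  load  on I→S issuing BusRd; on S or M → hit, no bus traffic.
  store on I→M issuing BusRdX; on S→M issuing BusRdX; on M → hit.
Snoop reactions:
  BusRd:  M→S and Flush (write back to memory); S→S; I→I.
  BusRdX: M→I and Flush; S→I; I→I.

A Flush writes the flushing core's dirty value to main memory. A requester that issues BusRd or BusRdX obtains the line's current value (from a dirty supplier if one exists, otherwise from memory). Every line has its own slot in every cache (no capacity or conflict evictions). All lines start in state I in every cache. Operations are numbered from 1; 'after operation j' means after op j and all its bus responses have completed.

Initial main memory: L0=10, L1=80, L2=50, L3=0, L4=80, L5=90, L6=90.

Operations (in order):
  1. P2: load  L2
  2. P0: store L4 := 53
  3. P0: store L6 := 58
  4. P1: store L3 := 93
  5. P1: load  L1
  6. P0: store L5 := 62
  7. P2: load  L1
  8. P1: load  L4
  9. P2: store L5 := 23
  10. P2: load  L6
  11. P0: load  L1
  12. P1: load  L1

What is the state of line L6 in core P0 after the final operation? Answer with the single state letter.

state = S

[1] P2: load  L2 | P0:I, P1:I, P2:S(50) | bus: BusRd
[2] P0: store L4 := 53 | P0:M(53), P1:I, P2:I | bus: BusRdX
[3] P0: store L6 := 58 | P0:M(58), P1:I, P2:I | bus: BusRdX
[4] P1: store L3 := 93 | P0:I, P1:M(93), P2:I | bus: BusRdX
[5] P1: load  L1 | P0:I, P1:S(80), P2:I | bus: BusRd
[6] P0: store L5 := 62 | P0:M(62), P1:I, P2:I | bus: BusRdX
[7] P2: load  L1 | P0:I, P1:S(80), P2:S(80) | bus: BusRd
[8] P1: load  L4 | P0:S(53), P1:S(53), P2:I | bus: BusRd,Flush
[9] P2: store L5 := 23 | P0:I, P1:I, P2:M(23) | bus: BusRdX,Flush
[10] P2: load  L6 | P0:S(58), P1:I, P2:S(58) | bus: BusRd,Flush
[11] P0: load  L1 | P0:S(80), P1:S(80), P2:S(80) | bus: BusRd
[12] P1: load  L1 | P0:S(80), P1:S(80), P2:S(80) | bus: none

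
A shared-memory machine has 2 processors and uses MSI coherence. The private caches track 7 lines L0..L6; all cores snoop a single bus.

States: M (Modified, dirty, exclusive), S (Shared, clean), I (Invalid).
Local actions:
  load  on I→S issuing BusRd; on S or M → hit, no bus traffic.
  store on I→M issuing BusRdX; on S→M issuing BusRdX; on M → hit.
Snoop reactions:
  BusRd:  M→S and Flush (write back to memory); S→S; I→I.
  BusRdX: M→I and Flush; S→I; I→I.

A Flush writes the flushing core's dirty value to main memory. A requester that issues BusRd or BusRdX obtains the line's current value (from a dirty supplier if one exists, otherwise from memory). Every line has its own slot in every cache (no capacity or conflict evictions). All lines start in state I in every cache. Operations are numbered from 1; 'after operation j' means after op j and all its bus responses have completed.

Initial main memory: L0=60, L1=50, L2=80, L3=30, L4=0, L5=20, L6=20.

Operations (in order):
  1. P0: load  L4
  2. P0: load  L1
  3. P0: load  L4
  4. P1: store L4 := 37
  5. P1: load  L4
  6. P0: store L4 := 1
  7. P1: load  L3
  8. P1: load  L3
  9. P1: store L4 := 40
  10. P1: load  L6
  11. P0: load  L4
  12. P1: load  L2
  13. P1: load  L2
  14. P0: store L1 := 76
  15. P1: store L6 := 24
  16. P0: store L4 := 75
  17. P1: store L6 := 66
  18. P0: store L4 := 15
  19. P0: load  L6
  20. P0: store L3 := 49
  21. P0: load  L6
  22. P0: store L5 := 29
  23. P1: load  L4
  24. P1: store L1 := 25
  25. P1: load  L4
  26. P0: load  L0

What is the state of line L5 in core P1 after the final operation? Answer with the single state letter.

[1] P0: load  L4 | P0:S(0), P1:I | bus: BusRd
[2] P0: load  L1 | P0:S(50), P1:I | bus: BusRd
[3] P0: load  L4 | P0:S(0), P1:I | bus: none
[4] P1: store L4 := 37 | P0:I, P1:M(37) | bus: BusRdX
[5] P1: load  L4 | P0:I, P1:M(37) | bus: none
[6] P0: store L4 := 1 | P0:M(1), P1:I | bus: BusRdX,Flush
[7] P1: load  L3 | P0:I, P1:S(30) | bus: BusRd
[8] P1: load  L3 | P0:I, P1:S(30) | bus: none
[9] P1: store L4 := 40 | P0:I, P1:M(40) | bus: BusRdX,Flush
[10] P1: load  L6 | P0:I, P1:S(20) | bus: BusRd
[11] P0: load  L4 | P0:S(40), P1:S(40) | bus: BusRd,Flush
[12] P1: load  L2 | P0:I, P1:S(80) | bus: BusRd
[13] P1: load  L2 | P0:I, P1:S(80) | bus: none
[14] P0: store L1 := 76 | P0:M(76), P1:I | bus: BusRdX
[15] P1: store L6 := 24 | P0:I, P1:M(24) | bus: BusRdX
[16] P0: store L4 := 75 | P0:M(75), P1:I | bus: BusRdX
[17] P1: store L6 := 66 | P0:I, P1:M(66) | bus: none
[18] P0: store L4 := 15 | P0:M(15), P1:I | bus: none
[19] P0: load  L6 | P0:S(66), P1:S(66) | bus: BusRd,Flush
[20] P0: store L3 := 49 | P0:M(49), P1:I | bus: BusRdX
[21] P0: load  L6 | P0:S(66), P1:S(66) | bus: none
[22] P0: store L5 := 29 | P0:M(29), P1:I | bus: BusRdX
[23] P1: load  L4 | P0:S(15), P1:S(15) | bus: BusRd,Flush
[24] P1: store L1 := 25 | P0:I, P1:M(25) | bus: BusRdX,Flush
[25] P1: load  L4 | P0:S(15), P1:S(15) | bus: none
[26] P0: load  L0 | P0:S(60), P1:I | bus: BusRd

state = I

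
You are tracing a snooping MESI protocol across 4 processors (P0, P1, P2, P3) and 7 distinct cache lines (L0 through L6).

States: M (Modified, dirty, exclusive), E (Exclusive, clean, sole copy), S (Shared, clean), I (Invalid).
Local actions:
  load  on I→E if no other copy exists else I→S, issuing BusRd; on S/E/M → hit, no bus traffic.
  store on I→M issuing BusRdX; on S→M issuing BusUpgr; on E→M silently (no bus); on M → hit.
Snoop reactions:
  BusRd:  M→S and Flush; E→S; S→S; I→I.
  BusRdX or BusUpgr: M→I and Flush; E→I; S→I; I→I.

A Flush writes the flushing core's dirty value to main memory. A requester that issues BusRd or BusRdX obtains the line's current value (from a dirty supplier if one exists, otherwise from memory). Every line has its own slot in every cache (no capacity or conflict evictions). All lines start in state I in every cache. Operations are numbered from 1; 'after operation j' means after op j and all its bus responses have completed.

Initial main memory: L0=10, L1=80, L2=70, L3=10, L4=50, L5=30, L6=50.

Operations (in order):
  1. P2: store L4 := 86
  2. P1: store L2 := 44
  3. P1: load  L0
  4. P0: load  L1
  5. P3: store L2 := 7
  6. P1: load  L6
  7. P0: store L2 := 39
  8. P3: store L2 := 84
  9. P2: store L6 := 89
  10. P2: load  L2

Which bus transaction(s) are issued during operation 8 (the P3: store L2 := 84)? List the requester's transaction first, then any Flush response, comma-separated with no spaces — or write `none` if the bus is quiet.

step 1: P2: store L4 := 86  ⟶  IIMI  (L4)  txn=BusRdX  M[L4]=50
step 2: P1: store L2 := 44  ⟶  IMII  (L2)  txn=BusRdX  M[L2]=70
step 3: P1: load  L0  ⟶  IEII  (L0)  txn=BusRd  M[L0]=10
step 4: P0: load  L1  ⟶  EIII  (L1)  txn=BusRd  M[L1]=80
step 5: P3: store L2 := 7  ⟶  IIIM  (L2)  txn=BusRdX+Flush  M[L2]=44
step 6: P1: load  L6  ⟶  IEII  (L6)  txn=BusRd  M[L6]=50
step 7: P0: store L2 := 39  ⟶  MIII  (L2)  txn=BusRdX+Flush  M[L2]=7
step 8: P3: store L2 := 84  ⟶  IIIM  (L2)  txn=BusRdX+Flush  M[L2]=39
step 9: P2: store L6 := 89  ⟶  IIMI  (L6)  txn=BusRdX  M[L6]=50
step 10: P2: load  L2  ⟶  IISS  (L2)  txn=BusRd+Flush  M[L2]=84

bus = BusRdX,Flush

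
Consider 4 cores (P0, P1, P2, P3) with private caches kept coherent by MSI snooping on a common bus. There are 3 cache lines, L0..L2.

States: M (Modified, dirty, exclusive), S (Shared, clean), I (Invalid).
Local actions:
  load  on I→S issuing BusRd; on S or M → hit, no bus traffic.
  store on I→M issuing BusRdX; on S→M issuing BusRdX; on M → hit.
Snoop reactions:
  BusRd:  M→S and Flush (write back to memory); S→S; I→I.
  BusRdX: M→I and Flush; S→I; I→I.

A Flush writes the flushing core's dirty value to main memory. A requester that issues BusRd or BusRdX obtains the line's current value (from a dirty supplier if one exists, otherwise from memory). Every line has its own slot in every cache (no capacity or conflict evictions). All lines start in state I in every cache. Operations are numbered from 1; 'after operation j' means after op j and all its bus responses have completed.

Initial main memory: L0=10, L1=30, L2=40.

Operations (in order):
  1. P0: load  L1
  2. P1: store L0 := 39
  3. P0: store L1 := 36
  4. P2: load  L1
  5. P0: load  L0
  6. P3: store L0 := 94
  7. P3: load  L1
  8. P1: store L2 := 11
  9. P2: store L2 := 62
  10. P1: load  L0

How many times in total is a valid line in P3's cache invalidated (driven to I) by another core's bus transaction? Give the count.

step 1: P0: load  L1  ⟶  SIII  (L1)  txn=BusRd  M[L1]=30
step 2: P1: store L0 := 39  ⟶  IMII  (L0)  txn=BusRdX  M[L0]=10
step 3: P0: store L1 := 36  ⟶  MIII  (L1)  txn=BusRdX  M[L1]=30
step 4: P2: load  L1  ⟶  SISI  (L1)  txn=BusRd+Flush  M[L1]=36
step 5: P0: load  L0  ⟶  SSII  (L0)  txn=BusRd+Flush  M[L0]=39
step 6: P3: store L0 := 94  ⟶  IIIM  (L0)  txn=BusRdX  M[L0]=39
step 7: P3: load  L1  ⟶  SISS  (L1)  txn=BusRd  M[L1]=36
step 8: P1: store L2 := 11  ⟶  IMII  (L2)  txn=BusRdX  M[L2]=40
step 9: P2: store L2 := 62  ⟶  IIMI  (L2)  txn=BusRdX+Flush  M[L2]=11
step 10: P1: load  L0  ⟶  ISIS  (L0)  txn=BusRd+Flush  M[L0]=94

invalidations = 0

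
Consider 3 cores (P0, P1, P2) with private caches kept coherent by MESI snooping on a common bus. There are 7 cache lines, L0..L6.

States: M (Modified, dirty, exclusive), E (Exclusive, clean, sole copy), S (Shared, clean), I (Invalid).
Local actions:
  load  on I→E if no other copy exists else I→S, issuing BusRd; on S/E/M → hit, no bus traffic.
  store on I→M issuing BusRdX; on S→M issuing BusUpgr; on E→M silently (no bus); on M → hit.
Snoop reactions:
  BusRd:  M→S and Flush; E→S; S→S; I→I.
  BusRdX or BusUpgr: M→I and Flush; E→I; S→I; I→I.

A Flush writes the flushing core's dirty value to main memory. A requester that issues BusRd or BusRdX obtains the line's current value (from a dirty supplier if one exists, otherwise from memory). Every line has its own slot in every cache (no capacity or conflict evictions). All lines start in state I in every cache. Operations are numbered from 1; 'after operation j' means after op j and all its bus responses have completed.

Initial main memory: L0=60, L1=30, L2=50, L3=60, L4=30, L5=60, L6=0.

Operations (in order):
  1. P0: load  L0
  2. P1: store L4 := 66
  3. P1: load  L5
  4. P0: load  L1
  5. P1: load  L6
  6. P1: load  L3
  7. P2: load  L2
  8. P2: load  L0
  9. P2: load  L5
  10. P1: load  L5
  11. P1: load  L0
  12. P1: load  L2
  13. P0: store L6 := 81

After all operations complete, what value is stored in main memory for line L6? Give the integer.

[1] P0: load  L0 | P0:E(60), P1:I, P2:I | bus: BusRd
[2] P1: store L4 := 66 | P0:I, P1:M(66), P2:I | bus: BusRdX
[3] P1: load  L5 | P0:I, P1:E(60), P2:I | bus: BusRd
[4] P0: load  L1 | P0:E(30), P1:I, P2:I | bus: BusRd
[5] P1: load  L6 | P0:I, P1:E(0), P2:I | bus: BusRd
[6] P1: load  L3 | P0:I, P1:E(60), P2:I | bus: BusRd
[7] P2: load  L2 | P0:I, P1:I, P2:E(50) | bus: BusRd
[8] P2: load  L0 | P0:S(60), P1:I, P2:S(60) | bus: BusRd
[9] P2: load  L5 | P0:I, P1:S(60), P2:S(60) | bus: BusRd
[10] P1: load  L5 | P0:I, P1:S(60), P2:S(60) | bus: none
[11] P1: load  L0 | P0:S(60), P1:S(60), P2:S(60) | bus: BusRd
[12] P1: load  L2 | P0:I, P1:S(50), P2:S(50) | bus: BusRd
[13] P0: store L6 := 81 | P0:M(81), P1:I, P2:I | bus: BusRdX

memory[L6] = 0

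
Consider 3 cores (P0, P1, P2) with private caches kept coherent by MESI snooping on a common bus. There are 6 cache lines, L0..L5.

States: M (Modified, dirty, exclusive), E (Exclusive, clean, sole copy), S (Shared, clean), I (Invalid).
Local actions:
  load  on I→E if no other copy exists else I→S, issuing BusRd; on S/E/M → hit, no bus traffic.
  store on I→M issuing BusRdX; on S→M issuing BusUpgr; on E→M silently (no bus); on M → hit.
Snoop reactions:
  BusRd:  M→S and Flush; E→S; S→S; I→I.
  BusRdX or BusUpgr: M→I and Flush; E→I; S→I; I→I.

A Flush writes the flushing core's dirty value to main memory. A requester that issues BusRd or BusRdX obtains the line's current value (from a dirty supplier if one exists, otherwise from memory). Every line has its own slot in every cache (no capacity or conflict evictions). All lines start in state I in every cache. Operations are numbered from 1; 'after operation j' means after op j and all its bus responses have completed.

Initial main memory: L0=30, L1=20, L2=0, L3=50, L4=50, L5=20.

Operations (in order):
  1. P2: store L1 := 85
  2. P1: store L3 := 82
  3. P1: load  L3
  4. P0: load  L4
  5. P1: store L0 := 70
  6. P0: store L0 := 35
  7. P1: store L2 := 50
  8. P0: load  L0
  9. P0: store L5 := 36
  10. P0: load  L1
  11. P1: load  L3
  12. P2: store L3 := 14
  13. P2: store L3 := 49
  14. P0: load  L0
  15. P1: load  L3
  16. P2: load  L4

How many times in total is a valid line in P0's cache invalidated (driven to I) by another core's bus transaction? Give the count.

step 1: P2: store L1 := 85  ⟶  IIM  (L1)  txn=BusRdX  M[L1]=20
step 2: P1: store L3 := 82  ⟶  IMI  (L3)  txn=BusRdX  M[L3]=50
step 3: P1: load  L3  ⟶  IMI  (L3)  txn=∅  M[L3]=50
step 4: P0: load  L4  ⟶  EII  (L4)  txn=BusRd  M[L4]=50
step 5: P1: store L0 := 70  ⟶  IMI  (L0)  txn=BusRdX  M[L0]=30
step 6: P0: store L0 := 35  ⟶  MII  (L0)  txn=BusRdX+Flush  M[L0]=70
step 7: P1: store L2 := 50  ⟶  IMI  (L2)  txn=BusRdX  M[L2]=0
step 8: P0: load  L0  ⟶  MII  (L0)  txn=∅  M[L0]=70
step 9: P0: store L5 := 36  ⟶  MII  (L5)  txn=BusRdX  M[L5]=20
step 10: P0: load  L1  ⟶  SIS  (L1)  txn=BusRd+Flush  M[L1]=85
step 11: P1: load  L3  ⟶  IMI  (L3)  txn=∅  M[L3]=50
step 12: P2: store L3 := 14  ⟶  IIM  (L3)  txn=BusRdX+Flush  M[L3]=82
step 13: P2: store L3 := 49  ⟶  IIM  (L3)  txn=∅  M[L3]=82
step 14: P0: load  L0  ⟶  MII  (L0)  txn=∅  M[L0]=70
step 15: P1: load  L3  ⟶  ISS  (L3)  txn=BusRd+Flush  M[L3]=49
step 16: P2: load  L4  ⟶  SIS  (L4)  txn=BusRd  M[L4]=50

invalidations = 0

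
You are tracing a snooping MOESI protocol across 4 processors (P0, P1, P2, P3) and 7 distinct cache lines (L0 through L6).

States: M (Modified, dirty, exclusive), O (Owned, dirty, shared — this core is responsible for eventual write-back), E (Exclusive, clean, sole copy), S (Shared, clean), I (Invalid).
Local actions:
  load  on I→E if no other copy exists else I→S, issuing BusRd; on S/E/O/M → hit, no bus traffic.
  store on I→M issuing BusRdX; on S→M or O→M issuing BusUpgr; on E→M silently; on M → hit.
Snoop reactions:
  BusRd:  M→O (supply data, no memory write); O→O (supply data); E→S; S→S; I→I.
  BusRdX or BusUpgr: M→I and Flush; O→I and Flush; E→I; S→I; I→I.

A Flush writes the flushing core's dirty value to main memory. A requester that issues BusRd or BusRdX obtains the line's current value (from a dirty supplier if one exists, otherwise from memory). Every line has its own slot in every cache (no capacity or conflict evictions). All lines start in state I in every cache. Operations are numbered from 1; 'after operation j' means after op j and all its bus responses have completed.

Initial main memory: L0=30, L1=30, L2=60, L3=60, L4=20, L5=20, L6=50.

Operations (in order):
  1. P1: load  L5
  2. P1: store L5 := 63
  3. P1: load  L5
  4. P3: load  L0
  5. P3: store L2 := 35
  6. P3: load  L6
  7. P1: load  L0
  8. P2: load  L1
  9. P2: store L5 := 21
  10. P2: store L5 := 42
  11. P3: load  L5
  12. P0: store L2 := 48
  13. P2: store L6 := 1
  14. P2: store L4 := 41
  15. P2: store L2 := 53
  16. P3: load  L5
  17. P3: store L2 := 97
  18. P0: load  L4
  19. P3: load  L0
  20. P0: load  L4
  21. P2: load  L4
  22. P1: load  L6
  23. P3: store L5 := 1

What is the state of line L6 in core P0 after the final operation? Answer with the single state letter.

state = I

  op1 P1: load  L5 → I/E/I/I on L5; bus BusRd; mem=20
  op2 P1: store L5 := 63 → I/M/I/I on L5; bus (none); mem=20
  op3 P1: load  L5 → I/M/I/I on L5; bus (none); mem=20
  op4 P3: load  L0 → I/I/I/E on L0; bus BusRd; mem=30
  op5 P3: store L2 := 35 → I/I/I/M on L2; bus BusRdX; mem=60
  op6 P3: load  L6 → I/I/I/E on L6; bus BusRd; mem=50
  op7 P1: load  L0 → I/S/I/S on L0; bus BusRd; mem=30
  op8 P2: load  L1 → I/I/E/I on L1; bus BusRd; mem=30
  op9 P2: store L5 := 21 → I/I/M/I on L5; bus BusRdX Flush; mem=63
  op10 P2: store L5 := 42 → I/I/M/I on L5; bus (none); mem=63
  op11 P3: load  L5 → I/I/O/S on L5; bus BusRd; mem=63
  op12 P0: store L2 := 48 → M/I/I/I on L2; bus BusRdX Flush; mem=35
  op13 P2: store L6 := 1 → I/I/M/I on L6; bus BusRdX; mem=50
  op14 P2: store L4 := 41 → I/I/M/I on L4; bus BusRdX; mem=20
  op15 P2: store L2 := 53 → I/I/M/I on L2; bus BusRdX Flush; mem=48
  op16 P3: load  L5 → I/I/O/S on L5; bus (none); mem=63
  op17 P3: store L2 := 97 → I/I/I/M on L2; bus BusRdX Flush; mem=53
  op18 P0: load  L4 → S/I/O/I on L4; bus BusRd; mem=20
  op19 P3: load  L0 → I/S/I/S on L0; bus (none); mem=30
  op20 P0: load  L4 → S/I/O/I on L4; bus (none); mem=20
  op21 P2: load  L4 → S/I/O/I on L4; bus (none); mem=20
  op22 P1: load  L6 → I/S/O/I on L6; bus BusRd; mem=50
  op23 P3: store L5 := 1 → I/I/I/M on L5; bus BusUpgr Flush; mem=42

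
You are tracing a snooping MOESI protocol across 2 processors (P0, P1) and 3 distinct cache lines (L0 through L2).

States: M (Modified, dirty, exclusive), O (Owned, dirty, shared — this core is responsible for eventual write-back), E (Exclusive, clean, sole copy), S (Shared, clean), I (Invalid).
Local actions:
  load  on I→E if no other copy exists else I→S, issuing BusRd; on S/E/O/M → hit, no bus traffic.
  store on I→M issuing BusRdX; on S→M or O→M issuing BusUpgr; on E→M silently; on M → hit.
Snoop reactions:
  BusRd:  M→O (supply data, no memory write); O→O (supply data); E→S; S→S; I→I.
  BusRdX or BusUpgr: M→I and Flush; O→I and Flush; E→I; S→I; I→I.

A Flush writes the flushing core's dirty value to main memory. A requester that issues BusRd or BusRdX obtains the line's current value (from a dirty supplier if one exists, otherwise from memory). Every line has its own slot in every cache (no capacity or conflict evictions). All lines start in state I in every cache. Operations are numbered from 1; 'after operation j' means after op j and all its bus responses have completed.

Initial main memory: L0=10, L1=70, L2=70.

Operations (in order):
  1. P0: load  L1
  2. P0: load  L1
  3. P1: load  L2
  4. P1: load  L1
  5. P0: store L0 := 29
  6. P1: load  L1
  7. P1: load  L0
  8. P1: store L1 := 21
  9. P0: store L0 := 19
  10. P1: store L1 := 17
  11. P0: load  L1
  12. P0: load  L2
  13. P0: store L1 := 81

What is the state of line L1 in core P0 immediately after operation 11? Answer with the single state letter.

state = S

[1] P0: load  L1 | P0:E(70), P1:I | bus: BusRd
[2] P0: load  L1 | P0:E(70), P1:I | bus: none
[3] P1: load  L2 | P0:I, P1:E(70) | bus: BusRd
[4] P1: load  L1 | P0:S(70), P1:S(70) | bus: BusRd
[5] P0: store L0 := 29 | P0:M(29), P1:I | bus: BusRdX
[6] P1: load  L1 | P0:S(70), P1:S(70) | bus: none
[7] P1: load  L0 | P0:O(29), P1:S(29) | bus: BusRd
[8] P1: store L1 := 21 | P0:I, P1:M(21) | bus: BusUpgr
[9] P0: store L0 := 19 | P0:M(19), P1:I | bus: BusUpgr
[10] P1: store L1 := 17 | P0:I, P1:M(17) | bus: none
[11] P0: load  L1 | P0:S(17), P1:O(17) | bus: BusRd
[12] P0: load  L2 | P0:S(70), P1:S(70) | bus: BusRd
[13] P0: store L1 := 81 | P0:M(81), P1:I | bus: BusUpgr,Flush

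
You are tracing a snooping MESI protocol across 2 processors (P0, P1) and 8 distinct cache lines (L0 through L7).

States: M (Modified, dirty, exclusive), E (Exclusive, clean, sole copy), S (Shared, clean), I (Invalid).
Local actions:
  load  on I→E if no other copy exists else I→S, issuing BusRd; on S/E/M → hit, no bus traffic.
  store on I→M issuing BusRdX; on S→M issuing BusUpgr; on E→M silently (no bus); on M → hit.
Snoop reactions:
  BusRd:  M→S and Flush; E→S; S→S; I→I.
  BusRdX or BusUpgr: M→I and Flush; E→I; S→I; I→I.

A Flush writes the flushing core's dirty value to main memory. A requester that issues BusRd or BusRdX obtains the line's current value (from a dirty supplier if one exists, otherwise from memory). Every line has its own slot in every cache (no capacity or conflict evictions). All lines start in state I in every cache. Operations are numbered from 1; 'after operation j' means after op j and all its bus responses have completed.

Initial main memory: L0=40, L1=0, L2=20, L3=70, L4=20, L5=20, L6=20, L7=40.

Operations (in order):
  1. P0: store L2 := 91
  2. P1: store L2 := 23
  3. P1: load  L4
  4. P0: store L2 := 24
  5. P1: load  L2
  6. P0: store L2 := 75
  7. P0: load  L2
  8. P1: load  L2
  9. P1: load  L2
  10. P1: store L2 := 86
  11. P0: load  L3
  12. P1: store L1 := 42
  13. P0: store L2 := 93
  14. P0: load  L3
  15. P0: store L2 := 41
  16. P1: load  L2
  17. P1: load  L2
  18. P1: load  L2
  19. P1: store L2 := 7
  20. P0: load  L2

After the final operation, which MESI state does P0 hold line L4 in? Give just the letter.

1. P0: store L2 := 91  bus=[BusRdX]  L2: P0=M P1=I  mem[L2]=20
2. P1: store L2 := 23  bus=[BusRdX,Flush]  L2: P0=I P1=M  mem[L2]=91
3. P1: load  L4  bus=[BusRd]  L4: P0=I P1=E  mem[L4]=20
4. P0: store L2 := 24  bus=[BusRdX,Flush]  L2: P0=M P1=I  mem[L2]=23
5. P1: load  L2  bus=[BusRd,Flush]  L2: P0=S P1=S  mem[L2]=24
6. P0: store L2 := 75  bus=[BusUpgr]  L2: P0=M P1=I  mem[L2]=24
7. P0: load  L2  bus=[-]  L2: P0=M P1=I  mem[L2]=24
8. P1: load  L2  bus=[BusRd,Flush]  L2: P0=S P1=S  mem[L2]=75
9. P1: load  L2  bus=[-]  L2: P0=S P1=S  mem[L2]=75
10. P1: store L2 := 86  bus=[BusUpgr]  L2: P0=I P1=M  mem[L2]=75
11. P0: load  L3  bus=[BusRd]  L3: P0=E P1=I  mem[L3]=70
12. P1: store L1 := 42  bus=[BusRdX]  L1: P0=I P1=M  mem[L1]=0
13. P0: store L2 := 93  bus=[BusRdX,Flush]  L2: P0=M P1=I  mem[L2]=86
14. P0: load  L3  bus=[-]  L3: P0=E P1=I  mem[L3]=70
15. P0: store L2 := 41  bus=[-]  L2: P0=M P1=I  mem[L2]=86
16. P1: load  L2  bus=[BusRd,Flush]  L2: P0=S P1=S  mem[L2]=41
17. P1: load  L2  bus=[-]  L2: P0=S P1=S  mem[L2]=41
18. P1: load  L2  bus=[-]  L2: P0=S P1=S  mem[L2]=41
19. P1: store L2 := 7  bus=[BusUpgr]  L2: P0=I P1=M  mem[L2]=41
20. P0: load  L2  bus=[BusRd,Flush]  L2: P0=S P1=S  mem[L2]=7

state = I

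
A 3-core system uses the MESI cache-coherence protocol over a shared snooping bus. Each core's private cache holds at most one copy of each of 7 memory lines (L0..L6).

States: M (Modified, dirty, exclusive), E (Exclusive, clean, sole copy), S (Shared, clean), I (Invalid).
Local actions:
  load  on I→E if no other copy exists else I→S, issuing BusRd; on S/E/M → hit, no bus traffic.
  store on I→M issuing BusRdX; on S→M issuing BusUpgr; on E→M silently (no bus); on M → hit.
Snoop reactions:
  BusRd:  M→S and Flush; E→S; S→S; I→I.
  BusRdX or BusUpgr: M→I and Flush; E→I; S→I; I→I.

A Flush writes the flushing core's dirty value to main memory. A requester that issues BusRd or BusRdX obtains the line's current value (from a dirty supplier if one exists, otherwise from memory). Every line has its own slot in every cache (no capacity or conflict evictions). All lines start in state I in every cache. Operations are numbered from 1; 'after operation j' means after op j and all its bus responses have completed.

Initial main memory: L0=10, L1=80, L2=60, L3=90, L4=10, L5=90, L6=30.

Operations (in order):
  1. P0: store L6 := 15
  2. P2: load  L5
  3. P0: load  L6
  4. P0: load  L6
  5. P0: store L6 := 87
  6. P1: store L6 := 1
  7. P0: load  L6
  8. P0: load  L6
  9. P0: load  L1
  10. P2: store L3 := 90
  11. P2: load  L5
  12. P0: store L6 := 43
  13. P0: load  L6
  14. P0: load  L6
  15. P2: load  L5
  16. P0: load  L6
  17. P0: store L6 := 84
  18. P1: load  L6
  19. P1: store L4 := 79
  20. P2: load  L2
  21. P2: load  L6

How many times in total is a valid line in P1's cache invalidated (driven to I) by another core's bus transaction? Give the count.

invalidations = 1

step 1: P0: store L6 := 15  ⟶  MII  (L6)  txn=BusRdX  M[L6]=30
step 2: P2: load  L5  ⟶  IIE  (L5)  txn=BusRd  M[L5]=90
step 3: P0: load  L6  ⟶  MII  (L6)  txn=∅  M[L6]=30
step 4: P0: load  L6  ⟶  MII  (L6)  txn=∅  M[L6]=30
step 5: P0: store L6 := 87  ⟶  MII  (L6)  txn=∅  M[L6]=30
step 6: P1: store L6 := 1  ⟶  IMI  (L6)  txn=BusRdX+Flush  M[L6]=87
step 7: P0: load  L6  ⟶  SSI  (L6)  txn=BusRd+Flush  M[L6]=1
step 8: P0: load  L6  ⟶  SSI  (L6)  txn=∅  M[L6]=1
step 9: P0: load  L1  ⟶  EII  (L1)  txn=BusRd  M[L1]=80
step 10: P2: store L3 := 90  ⟶  IIM  (L3)  txn=BusRdX  M[L3]=90
step 11: P2: load  L5  ⟶  IIE  (L5)  txn=∅  M[L5]=90
step 12: P0: store L6 := 43  ⟶  MII  (L6)  txn=BusUpgr  M[L6]=1
step 13: P0: load  L6  ⟶  MII  (L6)  txn=∅  M[L6]=1
step 14: P0: load  L6  ⟶  MII  (L6)  txn=∅  M[L6]=1
step 15: P2: load  L5  ⟶  IIE  (L5)  txn=∅  M[L5]=90
step 16: P0: load  L6  ⟶  MII  (L6)  txn=∅  M[L6]=1
step 17: P0: store L6 := 84  ⟶  MII  (L6)  txn=∅  M[L6]=1
step 18: P1: load  L6  ⟶  SSI  (L6)  txn=BusRd+Flush  M[L6]=84
step 19: P1: store L4 := 79  ⟶  IMI  (L4)  txn=BusRdX  M[L4]=10
step 20: P2: load  L2  ⟶  IIE  (L2)  txn=BusRd  M[L2]=60
step 21: P2: load  L6  ⟶  SSS  (L6)  txn=BusRd  M[L6]=84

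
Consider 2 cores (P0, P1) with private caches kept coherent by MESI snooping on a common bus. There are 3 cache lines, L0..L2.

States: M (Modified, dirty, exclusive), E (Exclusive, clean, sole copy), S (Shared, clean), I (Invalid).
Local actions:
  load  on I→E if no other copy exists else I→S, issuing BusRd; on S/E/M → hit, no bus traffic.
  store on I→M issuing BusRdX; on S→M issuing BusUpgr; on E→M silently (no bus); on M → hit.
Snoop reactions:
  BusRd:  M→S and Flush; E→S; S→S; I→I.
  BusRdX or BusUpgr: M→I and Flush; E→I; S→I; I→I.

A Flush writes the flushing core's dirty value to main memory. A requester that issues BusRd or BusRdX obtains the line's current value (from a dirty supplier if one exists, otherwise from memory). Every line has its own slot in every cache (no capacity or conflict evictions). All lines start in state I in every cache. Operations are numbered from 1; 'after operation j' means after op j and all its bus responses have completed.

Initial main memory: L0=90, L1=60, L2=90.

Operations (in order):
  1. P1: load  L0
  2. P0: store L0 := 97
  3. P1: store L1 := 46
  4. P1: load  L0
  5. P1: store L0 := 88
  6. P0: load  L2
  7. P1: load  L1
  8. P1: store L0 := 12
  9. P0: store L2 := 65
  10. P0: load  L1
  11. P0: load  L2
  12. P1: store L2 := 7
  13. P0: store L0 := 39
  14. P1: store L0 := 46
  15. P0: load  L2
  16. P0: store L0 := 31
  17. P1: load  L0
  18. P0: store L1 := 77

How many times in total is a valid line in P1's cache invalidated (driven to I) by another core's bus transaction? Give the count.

  op1 P1: load  L0 → I/E on L0; bus BusRd; mem=90
  op2 P0: store L0 := 97 → M/I on L0; bus BusRdX; mem=90
  op3 P1: store L1 := 46 → I/M on L1; bus BusRdX; mem=60
  op4 P1: load  L0 → S/S on L0; bus BusRd Flush; mem=97
  op5 P1: store L0 := 88 → I/M on L0; bus BusUpgr; mem=97
  op6 P0: load  L2 → E/I on L2; bus BusRd; mem=90
  op7 P1: load  L1 → I/M on L1; bus (none); mem=60
  op8 P1: store L0 := 12 → I/M on L0; bus (none); mem=97
  op9 P0: store L2 := 65 → M/I on L2; bus (none); mem=90
  op10 P0: load  L1 → S/S on L1; bus BusRd Flush; mem=46
  op11 P0: load  L2 → M/I on L2; bus (none); mem=90
  op12 P1: store L2 := 7 → I/M on L2; bus BusRdX Flush; mem=65
  op13 P0: store L0 := 39 → M/I on L0; bus BusRdX Flush; mem=12
  op14 P1: store L0 := 46 → I/M on L0; bus BusRdX Flush; mem=39
  op15 P0: load  L2 → S/S on L2; bus BusRd Flush; mem=7
  op16 P0: store L0 := 31 → M/I on L0; bus BusRdX Flush; mem=46
  op17 P1: load  L0 → S/S on L0; bus BusRd Flush; mem=31
  op18 P0: store L1 := 77 → M/I on L1; bus BusUpgr; mem=46

invalidations = 4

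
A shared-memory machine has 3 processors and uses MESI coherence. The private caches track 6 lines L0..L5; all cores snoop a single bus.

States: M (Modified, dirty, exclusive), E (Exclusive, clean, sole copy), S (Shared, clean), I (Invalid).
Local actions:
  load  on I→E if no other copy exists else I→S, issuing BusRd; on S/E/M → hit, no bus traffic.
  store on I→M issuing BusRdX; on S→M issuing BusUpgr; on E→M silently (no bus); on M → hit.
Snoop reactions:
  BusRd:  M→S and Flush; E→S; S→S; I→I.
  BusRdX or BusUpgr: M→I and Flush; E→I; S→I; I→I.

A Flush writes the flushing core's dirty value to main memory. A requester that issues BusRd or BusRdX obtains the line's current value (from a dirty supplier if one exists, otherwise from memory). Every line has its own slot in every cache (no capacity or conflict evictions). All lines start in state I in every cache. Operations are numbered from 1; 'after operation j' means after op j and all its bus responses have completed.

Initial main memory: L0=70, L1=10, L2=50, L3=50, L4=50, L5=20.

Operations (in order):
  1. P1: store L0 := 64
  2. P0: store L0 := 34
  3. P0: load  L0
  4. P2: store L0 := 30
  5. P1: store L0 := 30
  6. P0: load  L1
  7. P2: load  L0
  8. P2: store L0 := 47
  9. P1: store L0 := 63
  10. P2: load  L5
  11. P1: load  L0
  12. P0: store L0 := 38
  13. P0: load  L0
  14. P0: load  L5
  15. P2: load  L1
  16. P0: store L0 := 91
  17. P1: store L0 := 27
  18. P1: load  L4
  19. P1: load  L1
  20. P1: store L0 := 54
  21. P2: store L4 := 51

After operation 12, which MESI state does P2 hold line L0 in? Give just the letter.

state = I

step 1: P1: store L0 := 64  ⟶  IMI  (L0)  txn=BusRdX  M[L0]=70
step 2: P0: store L0 := 34  ⟶  MII  (L0)  txn=BusRdX+Flush  M[L0]=64
step 3: P0: load  L0  ⟶  MII  (L0)  txn=∅  M[L0]=64
step 4: P2: store L0 := 30  ⟶  IIM  (L0)  txn=BusRdX+Flush  M[L0]=34
step 5: P1: store L0 := 30  ⟶  IMI  (L0)  txn=BusRdX+Flush  M[L0]=30
step 6: P0: load  L1  ⟶  EII  (L1)  txn=BusRd  M[L1]=10
step 7: P2: load  L0  ⟶  ISS  (L0)  txn=BusRd+Flush  M[L0]=30
step 8: P2: store L0 := 47  ⟶  IIM  (L0)  txn=BusUpgr  M[L0]=30
step 9: P1: store L0 := 63  ⟶  IMI  (L0)  txn=BusRdX+Flush  M[L0]=47
step 10: P2: load  L5  ⟶  IIE  (L5)  txn=BusRd  M[L5]=20
step 11: P1: load  L0  ⟶  IMI  (L0)  txn=∅  M[L0]=47
step 12: P0: store L0 := 38  ⟶  MII  (L0)  txn=BusRdX+Flush  M[L0]=63
step 13: P0: load  L0  ⟶  MII  (L0)  txn=∅  M[L0]=63
step 14: P0: load  L5  ⟶  SIS  (L5)  txn=BusRd  M[L5]=20
step 15: P2: load  L1  ⟶  SIS  (L1)  txn=BusRd  M[L1]=10
step 16: P0: store L0 := 91  ⟶  MII  (L0)  txn=∅  M[L0]=63
step 17: P1: store L0 := 27  ⟶  IMI  (L0)  txn=BusRdX+Flush  M[L0]=91
step 18: P1: load  L4  ⟶  IEI  (L4)  txn=BusRd  M[L4]=50
step 19: P1: load  L1  ⟶  SSS  (L1)  txn=BusRd  M[L1]=10
step 20: P1: store L0 := 54  ⟶  IMI  (L0)  txn=∅  M[L0]=91
step 21: P2: store L4 := 51  ⟶  IIM  (L4)  txn=BusRdX  M[L4]=50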